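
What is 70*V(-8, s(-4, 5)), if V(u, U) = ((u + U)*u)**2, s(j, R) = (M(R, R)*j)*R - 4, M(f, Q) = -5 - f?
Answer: 158341120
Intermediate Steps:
s(j, R) = -4 + R*j*(-5 - R) (s(j, R) = ((-5 - R)*j)*R - 4 = (j*(-5 - R))*R - 4 = R*j*(-5 - R) - 4 = -4 + R*j*(-5 - R))
V(u, U) = u**2*(U + u)**2 (V(u, U) = ((U + u)*u)**2 = (u*(U + u))**2 = u**2*(U + u)**2)
70*V(-8, s(-4, 5)) = 70*((-8)**2*((-4 - 1*5*(-4)*(5 + 5)) - 8)**2) = 70*(64*((-4 - 1*5*(-4)*10) - 8)**2) = 70*(64*((-4 + 200) - 8)**2) = 70*(64*(196 - 8)**2) = 70*(64*188**2) = 70*(64*35344) = 70*2262016 = 158341120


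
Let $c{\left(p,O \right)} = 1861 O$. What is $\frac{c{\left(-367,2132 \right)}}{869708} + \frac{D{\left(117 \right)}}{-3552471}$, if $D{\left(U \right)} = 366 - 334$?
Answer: $\frac{10096662491}{2213189433} \approx 4.562$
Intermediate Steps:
$D{\left(U \right)} = 32$
$\frac{c{\left(-367,2132 \right)}}{869708} + \frac{D{\left(117 \right)}}{-3552471} = \frac{1861 \cdot 2132}{869708} + \frac{32}{-3552471} = 3967652 \cdot \frac{1}{869708} + 32 \left(- \frac{1}{3552471}\right) = \frac{991913}{217427} - \frac{32}{3552471} = \frac{10096662491}{2213189433}$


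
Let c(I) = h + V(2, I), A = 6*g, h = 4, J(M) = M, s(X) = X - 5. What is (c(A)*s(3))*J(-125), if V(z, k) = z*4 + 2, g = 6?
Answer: 3500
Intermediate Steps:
s(X) = -5 + X
V(z, k) = 2 + 4*z (V(z, k) = 4*z + 2 = 2 + 4*z)
A = 36 (A = 6*6 = 36)
c(I) = 14 (c(I) = 4 + (2 + 4*2) = 4 + (2 + 8) = 4 + 10 = 14)
(c(A)*s(3))*J(-125) = (14*(-5 + 3))*(-125) = (14*(-2))*(-125) = -28*(-125) = 3500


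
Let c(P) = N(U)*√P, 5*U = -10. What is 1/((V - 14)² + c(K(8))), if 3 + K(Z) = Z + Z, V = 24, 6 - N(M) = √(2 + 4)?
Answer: 1/(100 + √13*(6 - √6)) ≈ 0.0088651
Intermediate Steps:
U = -2 (U = (⅕)*(-10) = -2)
N(M) = 6 - √6 (N(M) = 6 - √(2 + 4) = 6 - √6)
K(Z) = -3 + 2*Z (K(Z) = -3 + (Z + Z) = -3 + 2*Z)
c(P) = √P*(6 - √6) (c(P) = (6 - √6)*√P = √P*(6 - √6))
1/((V - 14)² + c(K(8))) = 1/((24 - 14)² + √(-3 + 2*8)*(6 - √6)) = 1/(10² + √(-3 + 16)*(6 - √6)) = 1/(100 + √13*(6 - √6))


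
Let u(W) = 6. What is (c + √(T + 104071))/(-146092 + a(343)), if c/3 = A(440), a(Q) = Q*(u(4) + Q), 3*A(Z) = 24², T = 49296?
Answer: -192/8795 - √153367/26385 ≈ -0.036673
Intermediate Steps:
A(Z) = 192 (A(Z) = (⅓)*24² = (⅓)*576 = 192)
a(Q) = Q*(6 + Q)
c = 576 (c = 3*192 = 576)
(c + √(T + 104071))/(-146092 + a(343)) = (576 + √(49296 + 104071))/(-146092 + 343*(6 + 343)) = (576 + √153367)/(-146092 + 343*349) = (576 + √153367)/(-146092 + 119707) = (576 + √153367)/(-26385) = (576 + √153367)*(-1/26385) = -192/8795 - √153367/26385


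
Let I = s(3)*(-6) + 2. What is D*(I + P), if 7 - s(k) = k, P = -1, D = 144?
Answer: -3312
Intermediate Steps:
s(k) = 7 - k
I = -22 (I = (7 - 1*3)*(-6) + 2 = (7 - 3)*(-6) + 2 = 4*(-6) + 2 = -24 + 2 = -22)
D*(I + P) = 144*(-22 - 1) = 144*(-23) = -3312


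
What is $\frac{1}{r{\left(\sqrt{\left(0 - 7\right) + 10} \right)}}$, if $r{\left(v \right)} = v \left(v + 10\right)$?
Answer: $- \frac{1}{97} + \frac{10 \sqrt{3}}{291} \approx 0.049211$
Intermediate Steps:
$r{\left(v \right)} = v \left(10 + v\right)$
$\frac{1}{r{\left(\sqrt{\left(0 - 7\right) + 10} \right)}} = \frac{1}{\sqrt{\left(0 - 7\right) + 10} \left(10 + \sqrt{\left(0 - 7\right) + 10}\right)} = \frac{1}{\sqrt{-7 + 10} \left(10 + \sqrt{-7 + 10}\right)} = \frac{1}{\sqrt{3} \left(10 + \sqrt{3}\right)} = \frac{\sqrt{3}}{3 \left(10 + \sqrt{3}\right)}$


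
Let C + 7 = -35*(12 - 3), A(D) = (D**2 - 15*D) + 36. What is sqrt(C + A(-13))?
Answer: sqrt(78) ≈ 8.8318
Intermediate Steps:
A(D) = 36 + D**2 - 15*D
C = -322 (C = -7 - 35*(12 - 3) = -7 - 35*9 = -7 - 315 = -322)
sqrt(C + A(-13)) = sqrt(-322 + (36 + (-13)**2 - 15*(-13))) = sqrt(-322 + (36 + 169 + 195)) = sqrt(-322 + 400) = sqrt(78)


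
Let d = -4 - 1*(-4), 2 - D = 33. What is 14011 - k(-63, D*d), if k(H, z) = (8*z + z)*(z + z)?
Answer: 14011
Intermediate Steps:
D = -31 (D = 2 - 1*33 = 2 - 33 = -31)
d = 0 (d = -4 + 4 = 0)
k(H, z) = 18*z² (k(H, z) = (9*z)*(2*z) = 18*z²)
14011 - k(-63, D*d) = 14011 - 18*(-31*0)² = 14011 - 18*0² = 14011 - 18*0 = 14011 - 1*0 = 14011 + 0 = 14011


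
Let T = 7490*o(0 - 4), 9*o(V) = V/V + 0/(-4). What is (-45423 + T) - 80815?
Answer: -1128652/9 ≈ -1.2541e+5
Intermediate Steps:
o(V) = ⅑ (o(V) = (V/V + 0/(-4))/9 = (1 + 0*(-¼))/9 = (1 + 0)/9 = (⅑)*1 = ⅑)
T = 7490/9 (T = 7490*(⅑) = 7490/9 ≈ 832.22)
(-45423 + T) - 80815 = (-45423 + 7490/9) - 80815 = -401317/9 - 80815 = -1128652/9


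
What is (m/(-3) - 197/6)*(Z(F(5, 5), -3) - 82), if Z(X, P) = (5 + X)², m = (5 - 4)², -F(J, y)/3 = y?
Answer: -597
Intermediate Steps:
F(J, y) = -3*y
m = 1 (m = 1² = 1)
(m/(-3) - 197/6)*(Z(F(5, 5), -3) - 82) = (1/(-3) - 197/6)*((5 - 3*5)² - 82) = (1*(-⅓) - 197*⅙)*((5 - 15)² - 82) = (-⅓ - 197/6)*((-10)² - 82) = -199*(100 - 82)/6 = -199/6*18 = -597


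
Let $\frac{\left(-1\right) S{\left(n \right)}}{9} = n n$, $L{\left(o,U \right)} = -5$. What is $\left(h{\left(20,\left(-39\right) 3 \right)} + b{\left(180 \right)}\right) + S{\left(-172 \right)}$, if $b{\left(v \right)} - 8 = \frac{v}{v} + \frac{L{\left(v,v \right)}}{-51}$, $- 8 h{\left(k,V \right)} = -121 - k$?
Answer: $- \frac{108621545}{408} \approx -2.6623 \cdot 10^{5}$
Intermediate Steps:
$h{\left(k,V \right)} = \frac{121}{8} + \frac{k}{8}$ ($h{\left(k,V \right)} = - \frac{-121 - k}{8} = \frac{121}{8} + \frac{k}{8}$)
$S{\left(n \right)} = - 9 n^{2}$ ($S{\left(n \right)} = - 9 n n = - 9 n^{2}$)
$b{\left(v \right)} = \frac{464}{51}$ ($b{\left(v \right)} = 8 + \left(\frac{v}{v} - \frac{5}{-51}\right) = 8 + \left(1 - - \frac{5}{51}\right) = 8 + \left(1 + \frac{5}{51}\right) = 8 + \frac{56}{51} = \frac{464}{51}$)
$\left(h{\left(20,\left(-39\right) 3 \right)} + b{\left(180 \right)}\right) + S{\left(-172 \right)} = \left(\left(\frac{121}{8} + \frac{1}{8} \cdot 20\right) + \frac{464}{51}\right) - 9 \left(-172\right)^{2} = \left(\left(\frac{121}{8} + \frac{5}{2}\right) + \frac{464}{51}\right) - 266256 = \left(\frac{141}{8} + \frac{464}{51}\right) - 266256 = \frac{10903}{408} - 266256 = - \frac{108621545}{408}$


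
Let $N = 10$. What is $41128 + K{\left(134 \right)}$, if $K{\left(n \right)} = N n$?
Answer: $42468$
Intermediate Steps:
$K{\left(n \right)} = 10 n$
$41128 + K{\left(134 \right)} = 41128 + 10 \cdot 134 = 41128 + 1340 = 42468$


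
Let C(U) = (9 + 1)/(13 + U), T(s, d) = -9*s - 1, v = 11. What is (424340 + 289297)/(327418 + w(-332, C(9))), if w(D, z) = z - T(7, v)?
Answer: 2616669/1200769 ≈ 2.1792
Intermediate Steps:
T(s, d) = -1 - 9*s
C(U) = 10/(13 + U)
w(D, z) = 64 + z (w(D, z) = z - (-1 - 9*7) = z - (-1 - 63) = z - 1*(-64) = z + 64 = 64 + z)
(424340 + 289297)/(327418 + w(-332, C(9))) = (424340 + 289297)/(327418 + (64 + 10/(13 + 9))) = 713637/(327418 + (64 + 10/22)) = 713637/(327418 + (64 + 10*(1/22))) = 713637/(327418 + (64 + 5/11)) = 713637/(327418 + 709/11) = 713637/(3602307/11) = 713637*(11/3602307) = 2616669/1200769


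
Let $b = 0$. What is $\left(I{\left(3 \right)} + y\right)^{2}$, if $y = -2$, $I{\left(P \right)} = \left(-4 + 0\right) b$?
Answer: $4$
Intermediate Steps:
$I{\left(P \right)} = 0$ ($I{\left(P \right)} = \left(-4 + 0\right) 0 = \left(-4\right) 0 = 0$)
$\left(I{\left(3 \right)} + y\right)^{2} = \left(0 - 2\right)^{2} = \left(-2\right)^{2} = 4$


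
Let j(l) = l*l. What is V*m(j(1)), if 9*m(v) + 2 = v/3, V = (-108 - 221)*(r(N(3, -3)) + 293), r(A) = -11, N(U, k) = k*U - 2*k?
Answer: 154630/9 ≈ 17181.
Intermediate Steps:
N(U, k) = -2*k + U*k (N(U, k) = U*k - 2*k = -2*k + U*k)
V = -92778 (V = (-108 - 221)*(-11 + 293) = -329*282 = -92778)
j(l) = l²
m(v) = -2/9 + v/27 (m(v) = -2/9 + (v/3)/9 = -2/9 + v/27)
V*m(j(1)) = -92778*(-2/9 + (1/27)*1²) = -92778*(-2/9 + (1/27)*1) = -92778*(-2/9 + 1/27) = -92778*(-5/27) = 154630/9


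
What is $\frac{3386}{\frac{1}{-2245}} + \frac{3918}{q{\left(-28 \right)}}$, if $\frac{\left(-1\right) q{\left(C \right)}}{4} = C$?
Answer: $- \frac{425685961}{56} \approx -7.6015 \cdot 10^{6}$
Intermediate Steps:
$q{\left(C \right)} = - 4 C$
$\frac{3386}{\frac{1}{-2245}} + \frac{3918}{q{\left(-28 \right)}} = \frac{3386}{\frac{1}{-2245}} + \frac{3918}{\left(-4\right) \left(-28\right)} = \frac{3386}{- \frac{1}{2245}} + \frac{3918}{112} = 3386 \left(-2245\right) + 3918 \cdot \frac{1}{112} = -7601570 + \frac{1959}{56} = - \frac{425685961}{56}$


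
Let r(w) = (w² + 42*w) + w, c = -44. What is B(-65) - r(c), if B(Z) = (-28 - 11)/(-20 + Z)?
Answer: -3701/85 ≈ -43.541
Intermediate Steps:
r(w) = w² + 43*w
B(Z) = -39/(-20 + Z)
B(-65) - r(c) = -39/(-20 - 65) - (-44)*(43 - 44) = -39/(-85) - (-44)*(-1) = -39*(-1/85) - 1*44 = 39/85 - 44 = -3701/85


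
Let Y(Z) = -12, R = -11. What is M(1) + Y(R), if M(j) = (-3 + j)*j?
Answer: -14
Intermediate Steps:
M(j) = j*(-3 + j)
M(1) + Y(R) = 1*(-3 + 1) - 12 = 1*(-2) - 12 = -2 - 12 = -14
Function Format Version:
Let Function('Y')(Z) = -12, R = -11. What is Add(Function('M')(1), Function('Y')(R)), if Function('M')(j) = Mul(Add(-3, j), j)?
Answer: -14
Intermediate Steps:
Function('M')(j) = Mul(j, Add(-3, j))
Add(Function('M')(1), Function('Y')(R)) = Add(Mul(1, Add(-3, 1)), -12) = Add(Mul(1, -2), -12) = Add(-2, -12) = -14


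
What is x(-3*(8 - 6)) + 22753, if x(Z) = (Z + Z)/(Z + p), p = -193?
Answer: 4527859/199 ≈ 22753.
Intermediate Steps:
x(Z) = 2*Z/(-193 + Z) (x(Z) = (Z + Z)/(Z - 193) = (2*Z)/(-193 + Z) = 2*Z/(-193 + Z))
x(-3*(8 - 6)) + 22753 = 2*(-3*(8 - 6))/(-193 - 3*(8 - 6)) + 22753 = 2*(-3*2)/(-193 - 3*2) + 22753 = 2*(-6)/(-193 - 6) + 22753 = 2*(-6)/(-199) + 22753 = 2*(-6)*(-1/199) + 22753 = 12/199 + 22753 = 4527859/199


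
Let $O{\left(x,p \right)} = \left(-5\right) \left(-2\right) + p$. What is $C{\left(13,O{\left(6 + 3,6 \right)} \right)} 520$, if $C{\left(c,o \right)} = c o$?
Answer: $108160$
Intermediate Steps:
$O{\left(x,p \right)} = 10 + p$
$C{\left(13,O{\left(6 + 3,6 \right)} \right)} 520 = 13 \left(10 + 6\right) 520 = 13 \cdot 16 \cdot 520 = 208 \cdot 520 = 108160$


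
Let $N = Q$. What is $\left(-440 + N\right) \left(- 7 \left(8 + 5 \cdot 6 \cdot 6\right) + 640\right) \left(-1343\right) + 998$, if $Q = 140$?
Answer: $-272359402$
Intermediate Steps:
$N = 140$
$\left(-440 + N\right) \left(- 7 \left(8 + 5 \cdot 6 \cdot 6\right) + 640\right) \left(-1343\right) + 998 = \left(-440 + 140\right) \left(- 7 \left(8 + 5 \cdot 6 \cdot 6\right) + 640\right) \left(-1343\right) + 998 = - 300 \left(- 7 \left(8 + 30 \cdot 6\right) + 640\right) \left(-1343\right) + 998 = - 300 \left(- 7 \left(8 + 180\right) + 640\right) \left(-1343\right) + 998 = - 300 \left(\left(-7\right) 188 + 640\right) \left(-1343\right) + 998 = - 300 \left(-1316 + 640\right) \left(-1343\right) + 998 = \left(-300\right) \left(-676\right) \left(-1343\right) + 998 = 202800 \left(-1343\right) + 998 = -272360400 + 998 = -272359402$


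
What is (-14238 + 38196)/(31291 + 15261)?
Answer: 1089/2116 ≈ 0.51465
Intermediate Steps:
(-14238 + 38196)/(31291 + 15261) = 23958/46552 = 23958*(1/46552) = 1089/2116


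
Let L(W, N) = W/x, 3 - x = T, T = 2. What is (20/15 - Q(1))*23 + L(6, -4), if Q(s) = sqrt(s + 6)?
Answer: 110/3 - 23*sqrt(7) ≈ -24.186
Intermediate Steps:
x = 1 (x = 3 - 1*2 = 3 - 2 = 1)
Q(s) = sqrt(6 + s)
L(W, N) = W (L(W, N) = W/1 = W*1 = W)
(20/15 - Q(1))*23 + L(6, -4) = (20/15 - sqrt(6 + 1))*23 + 6 = (20*(1/15) - sqrt(7))*23 + 6 = (4/3 - sqrt(7))*23 + 6 = (92/3 - 23*sqrt(7)) + 6 = 110/3 - 23*sqrt(7)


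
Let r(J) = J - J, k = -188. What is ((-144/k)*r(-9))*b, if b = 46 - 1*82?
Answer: 0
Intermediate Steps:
r(J) = 0
b = -36 (b = 46 - 82 = -36)
((-144/k)*r(-9))*b = (-144/(-188)*0)*(-36) = (-144*(-1/188)*0)*(-36) = ((36/47)*0)*(-36) = 0*(-36) = 0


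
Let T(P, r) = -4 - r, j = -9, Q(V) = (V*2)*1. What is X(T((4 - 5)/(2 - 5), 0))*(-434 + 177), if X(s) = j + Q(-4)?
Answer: 4369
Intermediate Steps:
Q(V) = 2*V (Q(V) = (2*V)*1 = 2*V)
X(s) = -17 (X(s) = -9 + 2*(-4) = -9 - 8 = -17)
X(T((4 - 5)/(2 - 5), 0))*(-434 + 177) = -17*(-434 + 177) = -17*(-257) = 4369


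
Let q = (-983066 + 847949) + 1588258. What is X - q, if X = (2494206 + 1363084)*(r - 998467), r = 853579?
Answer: -558876486661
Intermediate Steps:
q = 1453141 (q = -135117 + 1588258 = 1453141)
X = -558875033520 (X = (2494206 + 1363084)*(853579 - 998467) = 3857290*(-144888) = -558875033520)
X - q = -558875033520 - 1*1453141 = -558875033520 - 1453141 = -558876486661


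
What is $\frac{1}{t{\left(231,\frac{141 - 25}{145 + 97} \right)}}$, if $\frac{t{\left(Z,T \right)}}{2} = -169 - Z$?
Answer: $- \frac{1}{800} \approx -0.00125$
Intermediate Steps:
$t{\left(Z,T \right)} = -338 - 2 Z$ ($t{\left(Z,T \right)} = 2 \left(-169 - Z\right) = -338 - 2 Z$)
$\frac{1}{t{\left(231,\frac{141 - 25}{145 + 97} \right)}} = \frac{1}{-338 - 462} = \frac{1}{-800} = - \frac{1}{800}$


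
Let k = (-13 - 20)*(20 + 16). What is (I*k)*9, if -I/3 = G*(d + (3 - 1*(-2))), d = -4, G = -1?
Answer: -32076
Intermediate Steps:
k = -1188 (k = -33*36 = -1188)
I = 3 (I = -(-3)*(-4 + (3 - 1*(-2))) = -(-3)*(-4 + (3 + 2)) = -(-3)*(-4 + 5) = -(-3) = -3*(-1) = 3)
(I*k)*9 = (3*(-1188))*9 = -3564*9 = -32076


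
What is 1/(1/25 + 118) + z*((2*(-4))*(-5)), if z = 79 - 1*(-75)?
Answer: 18178185/2951 ≈ 6160.0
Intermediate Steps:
z = 154 (z = 79 + 75 = 154)
1/(1/25 + 118) + z*((2*(-4))*(-5)) = 1/(1/25 + 118) + 154*((2*(-4))*(-5)) = 1/(1/25 + 118) + 154*(-8*(-5)) = 1/(2951/25) + 154*40 = 25/2951 + 6160 = 18178185/2951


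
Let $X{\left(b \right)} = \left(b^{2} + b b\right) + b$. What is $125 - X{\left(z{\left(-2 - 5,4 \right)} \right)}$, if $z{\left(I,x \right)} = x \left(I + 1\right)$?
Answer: $-1003$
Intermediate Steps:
$z{\left(I,x \right)} = x \left(1 + I\right)$
$X{\left(b \right)} = b + 2 b^{2}$ ($X{\left(b \right)} = \left(b^{2} + b^{2}\right) + b = 2 b^{2} + b = b + 2 b^{2}$)
$125 - X{\left(z{\left(-2 - 5,4 \right)} \right)} = 125 - 4 \left(1 - 7\right) \left(1 + 2 \cdot 4 \left(1 - 7\right)\right) = 125 - 4 \left(-6\right) \left(1 + 2 \cdot 4 \left(-6\right)\right) = 125 - - 24 \left(1 + 2 \left(-24\right)\right) = 125 - - 24 \left(1 - 48\right) = 125 - \left(-24\right) \left(-47\right) = 125 - 1128 = -1003$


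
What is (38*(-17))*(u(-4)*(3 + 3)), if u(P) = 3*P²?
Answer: -186048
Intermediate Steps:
(38*(-17))*(u(-4)*(3 + 3)) = (38*(-17))*((3*(-4)²)*(3 + 3)) = -646*3*16*6 = -31008*6 = -646*288 = -186048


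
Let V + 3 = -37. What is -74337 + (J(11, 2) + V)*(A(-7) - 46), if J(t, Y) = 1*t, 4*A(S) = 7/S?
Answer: -291983/4 ≈ -72996.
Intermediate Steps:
A(S) = 7/(4*S) (A(S) = (7/S)/4 = 7/(4*S))
V = -40 (V = -3 - 37 = -40)
J(t, Y) = t
-74337 + (J(11, 2) + V)*(A(-7) - 46) = -74337 + (11 - 40)*((7/4)/(-7) - 46) = -74337 - 29*((7/4)*(-⅐) - 46) = -74337 - 29*(-¼ - 46) = -74337 - 29*(-185/4) = -74337 + 5365/4 = -291983/4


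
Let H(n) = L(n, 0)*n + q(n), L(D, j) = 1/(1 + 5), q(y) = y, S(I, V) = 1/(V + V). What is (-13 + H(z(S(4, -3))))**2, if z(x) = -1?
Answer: 7225/36 ≈ 200.69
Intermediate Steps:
S(I, V) = 1/(2*V)
L(D, j) = 1/6
H(n) = 7*n/6 (H(n) = n/6 + n = 7*n/6)
(-13 + H(z(S(4, -3))))**2 = (-13 + (7/6)*(-1))**2 = (-13 - 7/6)**2 = (-85/6)**2 = 7225/36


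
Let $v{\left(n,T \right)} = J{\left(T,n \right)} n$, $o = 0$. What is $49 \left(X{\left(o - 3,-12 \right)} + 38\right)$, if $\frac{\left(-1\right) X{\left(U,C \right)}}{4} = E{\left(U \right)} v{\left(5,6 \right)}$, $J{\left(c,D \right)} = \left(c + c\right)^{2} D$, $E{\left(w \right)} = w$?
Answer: $2118662$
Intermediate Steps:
$J{\left(c,D \right)} = 4 D c^{2}$ ($J{\left(c,D \right)} = \left(2 c\right)^{2} D = 4 c^{2} D = 4 D c^{2}$)
$v{\left(n,T \right)} = 4 T^{2} n^{2}$ ($v{\left(n,T \right)} = 4 n T^{2} n = 4 T^{2} n^{2}$)
$X{\left(U,C \right)} = - 14400 U$ ($X{\left(U,C \right)} = - 4 U 4 \cdot 6^{2} \cdot 5^{2} = - 4 U 4 \cdot 36 \cdot 25 = - 4 U 3600 = - 4 \cdot 3600 U = - 14400 U$)
$49 \left(X{\left(o - 3,-12 \right)} + 38\right) = 49 \left(- 14400 \left(0 - 3\right) + 38\right) = 49 \left(\left(-14400\right) \left(-3\right) + 38\right) = 49 \left(43200 + 38\right) = 49 \cdot 43238 = 2118662$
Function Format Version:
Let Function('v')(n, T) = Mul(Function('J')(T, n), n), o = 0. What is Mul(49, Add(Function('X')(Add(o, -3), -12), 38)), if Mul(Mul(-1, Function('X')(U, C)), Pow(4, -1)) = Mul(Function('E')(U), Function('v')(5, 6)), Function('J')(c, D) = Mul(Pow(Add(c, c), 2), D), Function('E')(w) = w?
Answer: 2118662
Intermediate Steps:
Function('J')(c, D) = Mul(4, D, Pow(c, 2)) (Function('J')(c, D) = Mul(Pow(Mul(2, c), 2), D) = Mul(Mul(4, Pow(c, 2)), D) = Mul(4, D, Pow(c, 2)))
Function('v')(n, T) = Mul(4, Pow(T, 2), Pow(n, 2)) (Function('v')(n, T) = Mul(Mul(4, n, Pow(T, 2)), n) = Mul(4, Pow(T, 2), Pow(n, 2)))
Function('X')(U, C) = Mul(-14400, U) (Function('X')(U, C) = Mul(-4, Mul(U, Mul(4, Pow(6, 2), Pow(5, 2)))) = Mul(-4, Mul(U, Mul(4, 36, 25))) = Mul(-4, Mul(U, 3600)) = Mul(-4, Mul(3600, U)) = Mul(-14400, U))
Mul(49, Add(Function('X')(Add(o, -3), -12), 38)) = Mul(49, Add(Mul(-14400, Add(0, -3)), 38)) = Mul(49, Add(Mul(-14400, -3), 38)) = Mul(49, Add(43200, 38)) = Mul(49, 43238) = 2118662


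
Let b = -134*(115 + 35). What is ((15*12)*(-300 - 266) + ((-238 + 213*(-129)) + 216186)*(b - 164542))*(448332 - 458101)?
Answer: 339958897075478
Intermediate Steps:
b = -20100 (b = -134*150 = -20100)
((15*12)*(-300 - 266) + ((-238 + 213*(-129)) + 216186)*(b - 164542))*(448332 - 458101) = ((15*12)*(-300 - 266) + ((-238 + 213*(-129)) + 216186)*(-20100 - 164542))*(448332 - 458101) = (180*(-566) + ((-238 - 27477) + 216186)*(-184642))*(-9769) = (-101880 + (-27715 + 216186)*(-184642))*(-9769) = (-101880 + 188471*(-184642))*(-9769) = (-101880 - 34799662382)*(-9769) = -34799764262*(-9769) = 339958897075478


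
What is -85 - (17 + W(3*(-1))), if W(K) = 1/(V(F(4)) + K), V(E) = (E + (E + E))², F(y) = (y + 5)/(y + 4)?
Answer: -54838/537 ≈ -102.12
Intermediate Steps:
F(y) = (5 + y)/(4 + y)
V(E) = 9*E² (V(E) = (E + 2*E)² = (3*E)² = 9*E²)
W(K) = 1/(729/64 + K) (W(K) = 1/(9*((5 + 4)/(4 + 4))² + K) = 1/(9*(9/8)² + K) = 1/(9*(81/64) + K) = 1/(729/64 + K))
-85 - (17 + W(3*(-1))) = -85 - (17 + 64/(729 + 64*(3*(-1)))) = -85 - (17 + 64/(729 + 64*(-3))) = -85 - (17 + 64/(729 - 192)) = -85 - (17 + 64/537) = -85 - 1*9193/537 = -85 - 9193/537 = -54838/537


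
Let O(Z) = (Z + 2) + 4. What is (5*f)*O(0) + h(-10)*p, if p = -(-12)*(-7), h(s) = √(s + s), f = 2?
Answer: 60 - 168*I*√5 ≈ 60.0 - 375.66*I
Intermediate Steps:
h(s) = √2*√s (h(s) = √(2*s) = √2*√s)
O(Z) = 6 + Z (O(Z) = (2 + Z) + 4 = 6 + Z)
p = -84 (p = -1*84 = -84)
(5*f)*O(0) + h(-10)*p = (5*2)*(6 + 0) + (√2*√(-10))*(-84) = 10*6 + (√2*(I*√10))*(-84) = 60 + (2*I*√5)*(-84) = 60 - 168*I*√5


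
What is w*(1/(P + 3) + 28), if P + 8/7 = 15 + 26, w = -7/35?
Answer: -8407/1500 ≈ -5.6047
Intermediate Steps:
w = -1/5 (w = -7*1/35 = -1/5 ≈ -0.20000)
P = 279/7 (P = -8/7 + (15 + 26) = -8/7 + 41 = 279/7 ≈ 39.857)
w*(1/(P + 3) + 28) = -(1/(279/7 + 3) + 28)/5 = -(1/(300/7) + 28)/5 = -(7/300 + 28)/5 = -1/5*8407/300 = -8407/1500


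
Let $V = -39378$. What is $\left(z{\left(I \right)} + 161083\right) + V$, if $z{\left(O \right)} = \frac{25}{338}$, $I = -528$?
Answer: $\frac{41136315}{338} \approx 1.2171 \cdot 10^{5}$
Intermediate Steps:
$z{\left(O \right)} = \frac{25}{338}$ ($z{\left(O \right)} = 25 \cdot \frac{1}{338} = \frac{25}{338}$)
$\left(z{\left(I \right)} + 161083\right) + V = \left(\frac{25}{338} + 161083\right) - 39378 = \frac{54446079}{338} - 39378 = \frac{41136315}{338}$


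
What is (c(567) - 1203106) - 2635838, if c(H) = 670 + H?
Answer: -3837707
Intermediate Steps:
(c(567) - 1203106) - 2635838 = ((670 + 567) - 1203106) - 2635838 = (1237 - 1203106) - 2635838 = -1201869 - 2635838 = -3837707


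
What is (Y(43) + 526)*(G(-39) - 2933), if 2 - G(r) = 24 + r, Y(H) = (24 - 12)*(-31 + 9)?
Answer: -763992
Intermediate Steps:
Y(H) = -264 (Y(H) = 12*(-22) = -264)
G(r) = -22 - r (G(r) = 2 - (24 + r) = 2 + (-24 - r) = -22 - r)
(Y(43) + 526)*(G(-39) - 2933) = (-264 + 526)*((-22 - 1*(-39)) - 2933) = 262*((-22 + 39) - 2933) = 262*(17 - 2933) = 262*(-2916) = -763992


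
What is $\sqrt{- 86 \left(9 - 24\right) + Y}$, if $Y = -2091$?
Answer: $3 i \sqrt{89} \approx 28.302 i$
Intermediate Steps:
$\sqrt{- 86 \left(9 - 24\right) + Y} = \sqrt{- 86 \left(9 - 24\right) - 2091} = \sqrt{\left(-86\right) \left(-15\right) - 2091} = \sqrt{1290 - 2091} = \sqrt{-801} = 3 i \sqrt{89}$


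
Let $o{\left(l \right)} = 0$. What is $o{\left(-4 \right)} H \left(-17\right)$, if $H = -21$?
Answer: $0$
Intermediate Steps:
$o{\left(-4 \right)} H \left(-17\right) = 0 \left(-21\right) \left(-17\right) = 0 \left(-17\right) = 0$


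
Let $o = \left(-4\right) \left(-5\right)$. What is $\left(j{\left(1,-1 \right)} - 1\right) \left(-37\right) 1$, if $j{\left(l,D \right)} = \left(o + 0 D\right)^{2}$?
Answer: $-14763$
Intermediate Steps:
$o = 20$
$j{\left(l,D \right)} = 400$ ($j{\left(l,D \right)} = \left(20 + 0 D\right)^{2} = \left(20 + 0\right)^{2} = 20^{2} = 400$)
$\left(j{\left(1,-1 \right)} - 1\right) \left(-37\right) 1 = \left(400 - 1\right) \left(-37\right) 1 = 399 \left(-37\right) 1 = \left(-14763\right) 1 = -14763$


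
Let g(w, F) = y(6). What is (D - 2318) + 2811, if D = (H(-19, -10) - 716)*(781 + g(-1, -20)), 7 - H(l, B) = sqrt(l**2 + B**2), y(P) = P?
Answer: -557490 - 787*sqrt(461) ≈ -5.7439e+5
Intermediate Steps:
H(l, B) = 7 - sqrt(B**2 + l**2) (H(l, B) = 7 - sqrt(l**2 + B**2) = 7 - sqrt(B**2 + l**2))
g(w, F) = 6
D = -557983 - 787*sqrt(461) (D = ((7 - sqrt((-10)**2 + (-19)**2)) - 716)*(781 + 6) = ((7 - sqrt(100 + 361)) - 716)*787 = ((7 - sqrt(461)) - 716)*787 = (-709 - sqrt(461))*787 = -557983 - 787*sqrt(461) ≈ -5.7488e+5)
(D - 2318) + 2811 = ((-557983 - 787*sqrt(461)) - 2318) + 2811 = (-560301 - 787*sqrt(461)) + 2811 = -557490 - 787*sqrt(461)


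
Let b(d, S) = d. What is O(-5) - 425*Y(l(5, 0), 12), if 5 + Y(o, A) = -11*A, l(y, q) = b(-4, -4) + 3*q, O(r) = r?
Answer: 58220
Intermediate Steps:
l(y, q) = -4 + 3*q
Y(o, A) = -5 - 11*A
O(-5) - 425*Y(l(5, 0), 12) = -5 - 425*(-5 - 11*12) = -5 - 425*(-5 - 132) = -5 - 425*(-137) = -5 + 58225 = 58220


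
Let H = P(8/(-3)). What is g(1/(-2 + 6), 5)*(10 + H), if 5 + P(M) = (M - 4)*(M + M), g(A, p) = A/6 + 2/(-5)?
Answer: -3139/216 ≈ -14.532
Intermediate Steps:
g(A, p) = -⅖ + A/6 (g(A, p) = A*(⅙) + 2*(-⅕) = A/6 - ⅖ = -⅖ + A/6)
P(M) = -5 + 2*M*(-4 + M) (P(M) = -5 + (M - 4)*(M + M) = -5 + (-4 + M)*(2*M) = -5 + 2*M*(-4 + M))
H = 275/9 (H = -5 - 64/(-3) + 2*(8/(-3))² = -5 - 64*(-1)/3 + 2*(8*(-⅓))² = -5 - 8*(-8/3) + 2*(-8/3)² = -5 + 64/3 + 2*(64/9) = -5 + 64/3 + 128/9 = 275/9 ≈ 30.556)
g(1/(-2 + 6), 5)*(10 + H) = (-⅖ + 1/(6*(-2 + 6)))*(10 + 275/9) = (-⅖ + (⅙)/4)*(365/9) = (-⅖ + (⅙)*(¼))*(365/9) = (-⅖ + 1/24)*(365/9) = -43/120*365/9 = -3139/216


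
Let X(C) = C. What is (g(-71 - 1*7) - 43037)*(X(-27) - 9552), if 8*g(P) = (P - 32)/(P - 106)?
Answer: 303416520483/736 ≈ 4.1225e+8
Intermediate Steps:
g(P) = (-32 + P)/(8*(-106 + P)) (g(P) = ((P - 32)/(P - 106))/8 = ((-32 + P)/(-106 + P))/8 = (-32 + P)/(8*(-106 + P)))
(g(-71 - 1*7) - 43037)*(X(-27) - 9552) = ((-32 + (-71 - 1*7))/(8*(-106 + (-71 - 1*7))) - 43037)*(-27 - 9552) = ((-32 + (-71 - 7))/(8*(-106 + (-71 - 7))) - 43037)*(-9579) = ((-32 - 78)/(8*(-106 - 78)) - 43037)*(-9579) = ((⅛)*(-110)/(-184) - 43037)*(-9579) = ((⅛)*(-1/184)*(-110) - 43037)*(-9579) = (55/736 - 43037)*(-9579) = -31675177/736*(-9579) = 303416520483/736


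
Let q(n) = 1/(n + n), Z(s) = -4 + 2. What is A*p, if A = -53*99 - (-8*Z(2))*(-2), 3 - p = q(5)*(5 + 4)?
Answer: -21903/2 ≈ -10952.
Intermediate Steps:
Z(s) = -2
q(n) = 1/(2*n)
p = 21/10 (p = 3 - (1/2)/5*(5 + 4) = 3 - (1/2)*(1/5)*9 = 3 - 9/10 = 21/10 ≈ 2.1000)
A = -5215 (A = -53*99 - (-8*(-2))*(-2) = -5247 - 16*(-2) = -5247 - 1*(-32) = -5247 + 32 = -5215)
A*p = -5215*21/10 = -21903/2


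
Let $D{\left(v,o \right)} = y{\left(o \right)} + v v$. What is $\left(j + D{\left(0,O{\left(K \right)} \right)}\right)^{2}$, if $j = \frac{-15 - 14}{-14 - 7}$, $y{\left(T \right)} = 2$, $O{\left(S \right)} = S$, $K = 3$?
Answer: $\frac{5041}{441} \approx 11.431$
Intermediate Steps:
$j = \frac{29}{21}$ ($j = - \frac{29}{-21} = \left(-29\right) \left(- \frac{1}{21}\right) = \frac{29}{21} \approx 1.381$)
$D{\left(v,o \right)} = 2 + v^{2}$ ($D{\left(v,o \right)} = 2 + v v = 2 + v^{2}$)
$\left(j + D{\left(0,O{\left(K \right)} \right)}\right)^{2} = \left(\frac{29}{21} + \left(2 + 0^{2}\right)\right)^{2} = \left(\frac{29}{21} + \left(2 + 0\right)\right)^{2} = \left(\frac{29}{21} + 2\right)^{2} = \left(\frac{71}{21}\right)^{2} = \frac{5041}{441}$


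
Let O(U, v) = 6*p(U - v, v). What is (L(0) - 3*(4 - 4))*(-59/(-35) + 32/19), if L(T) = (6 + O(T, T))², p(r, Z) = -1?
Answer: 0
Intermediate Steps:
O(U, v) = -6 (O(U, v) = 6*(-1) = -6)
L(T) = 0 (L(T) = (6 - 6)² = 0² = 0)
(L(0) - 3*(4 - 4))*(-59/(-35) + 32/19) = (0 - 3*(4 - 4))*(-59/(-35) + 32/19) = (0 - 3*0)*(-59*(-1/35) + 32*(1/19)) = (0 + 0)*(59/35 + 32/19) = 0*(2241/665) = 0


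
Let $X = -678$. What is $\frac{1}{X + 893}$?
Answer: $\frac{1}{215} \approx 0.0046512$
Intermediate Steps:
$\frac{1}{X + 893} = \frac{1}{-678 + 893} = \frac{1}{215}$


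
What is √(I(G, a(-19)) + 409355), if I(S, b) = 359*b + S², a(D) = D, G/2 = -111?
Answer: 9*√5578 ≈ 672.17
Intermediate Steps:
G = -222 (G = 2*(-111) = -222)
I(S, b) = S² + 359*b
√(I(G, a(-19)) + 409355) = √(((-222)² + 359*(-19)) + 409355) = √((49284 - 6821) + 409355) = √(42463 + 409355) = √451818 = 9*√5578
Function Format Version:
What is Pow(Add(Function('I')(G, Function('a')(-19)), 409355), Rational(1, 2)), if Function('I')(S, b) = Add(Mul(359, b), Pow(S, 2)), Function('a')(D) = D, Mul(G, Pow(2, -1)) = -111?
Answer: Mul(9, Pow(5578, Rational(1, 2))) ≈ 672.17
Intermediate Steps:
G = -222 (G = Mul(2, -111) = -222)
Function('I')(S, b) = Add(Pow(S, 2), Mul(359, b))
Pow(Add(Function('I')(G, Function('a')(-19)), 409355), Rational(1, 2)) = Pow(Add(Add(Pow(-222, 2), Mul(359, -19)), 409355), Rational(1, 2)) = Pow(Add(Add(49284, -6821), 409355), Rational(1, 2)) = Pow(Add(42463, 409355), Rational(1, 2)) = Pow(451818, Rational(1, 2)) = Mul(9, Pow(5578, Rational(1, 2)))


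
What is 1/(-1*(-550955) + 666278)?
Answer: 1/1217233 ≈ 8.2154e-7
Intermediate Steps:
1/(-1*(-550955) + 666278) = 1/(550955 + 666278) = 1/1217233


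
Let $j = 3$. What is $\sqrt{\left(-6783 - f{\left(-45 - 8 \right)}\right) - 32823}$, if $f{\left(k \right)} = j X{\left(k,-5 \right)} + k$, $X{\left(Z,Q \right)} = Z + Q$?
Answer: $i \sqrt{39379} \approx 198.44 i$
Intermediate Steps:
$X{\left(Z,Q \right)} = Q + Z$
$f{\left(k \right)} = -15 + 4 k$ ($f{\left(k \right)} = 3 \left(-5 + k\right) + k = \left(-15 + 3 k\right) + k = -15 + 4 k$)
$\sqrt{\left(-6783 - f{\left(-45 - 8 \right)}\right) - 32823} = \sqrt{\left(-6783 - \left(-15 + 4 \left(-45 - 8\right)\right)\right) - 32823} = \sqrt{\left(-6783 - \left(-15 + 4 \left(-53\right)\right)\right) - 32823} = \sqrt{\left(-6783 - \left(-15 - 212\right)\right) - 32823} = \sqrt{\left(-6783 - -227\right) - 32823} = \sqrt{\left(-6783 + 227\right) - 32823} = \sqrt{-6556 - 32823} = \sqrt{-39379} = i \sqrt{39379}$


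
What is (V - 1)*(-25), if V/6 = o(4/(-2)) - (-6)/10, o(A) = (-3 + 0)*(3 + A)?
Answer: 385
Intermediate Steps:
o(A) = -9 - 3*A (o(A) = -3*(3 + A) = -9 - 3*A)
V = -72/5 (V = 6*((-9 - 12/(-2)) - (-6)/10) = 6*((-9 - 12*(-1)/2) - (-6)/10) = 6*((-9 - 3*(-2)) - 1*(-3/5)) = 6*((-9 + 6) + 3/5) = 6*(-3 + 3/5) = 6*(-12/5) = -72/5 ≈ -14.400)
(V - 1)*(-25) = (-72/5 - 1)*(-25) = -77/5*(-25) = 385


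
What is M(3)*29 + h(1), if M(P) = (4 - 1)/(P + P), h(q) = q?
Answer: 31/2 ≈ 15.500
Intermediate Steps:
M(P) = 3/(2*P) (M(P) = 3/((2*P)) = 3*(1/(2*P)) = 3/(2*P))
M(3)*29 + h(1) = ((3/2)/3)*29 + 1 = ((3/2)*(⅓))*29 + 1 = (½)*29 + 1 = 29/2 + 1 = 31/2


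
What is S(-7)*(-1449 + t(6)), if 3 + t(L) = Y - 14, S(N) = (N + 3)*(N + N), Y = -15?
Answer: -82936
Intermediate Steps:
S(N) = 2*N*(3 + N) (S(N) = (3 + N)*(2*N) = 2*N*(3 + N))
t(L) = -32 (t(L) = -3 + (-15 - 14) = -3 - 29 = -32)
S(-7)*(-1449 + t(6)) = (2*(-7)*(3 - 7))*(-1449 - 32) = (2*(-7)*(-4))*(-1481) = 56*(-1481) = -82936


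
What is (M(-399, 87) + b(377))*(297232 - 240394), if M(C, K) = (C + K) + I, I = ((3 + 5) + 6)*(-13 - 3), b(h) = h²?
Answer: 8047862934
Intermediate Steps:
I = -224 (I = (8 + 6)*(-16) = 14*(-16) = -224)
M(C, K) = -224 + C + K (M(C, K) = (C + K) - 224 = -224 + C + K)
(M(-399, 87) + b(377))*(297232 - 240394) = ((-224 - 399 + 87) + 377²)*(297232 - 240394) = (-536 + 142129)*56838 = 141593*56838 = 8047862934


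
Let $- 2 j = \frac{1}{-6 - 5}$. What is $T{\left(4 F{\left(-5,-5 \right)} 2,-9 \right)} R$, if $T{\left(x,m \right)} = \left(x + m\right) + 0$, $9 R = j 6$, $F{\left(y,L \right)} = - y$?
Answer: $\frac{31}{33} \approx 0.93939$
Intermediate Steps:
$j = \frac{1}{22}$ ($j = - \frac{1}{2 \left(-6 - 5\right)} = - \frac{1}{2 \left(-11\right)} = \left(- \frac{1}{2}\right) \left(- \frac{1}{11}\right) = \frac{1}{22} \approx 0.045455$)
$R = \frac{1}{33}$ ($R = \frac{\frac{1}{22} \cdot 6}{9} = \frac{1}{9} \cdot \frac{3}{11} = \frac{1}{33} \approx 0.030303$)
$T{\left(x,m \right)} = m + x$ ($T{\left(x,m \right)} = \left(m + x\right) + 0 = m + x$)
$T{\left(4 F{\left(-5,-5 \right)} 2,-9 \right)} R = \left(-9 + 4 \left(\left(-1\right) \left(-5\right)\right) 2\right) \frac{1}{33} = \left(-9 + 4 \cdot 5 \cdot 2\right) \frac{1}{33} = \left(-9 + 20 \cdot 2\right) \frac{1}{33} = \left(-9 + 40\right) \frac{1}{33} = 31 \cdot \frac{1}{33} = \frac{31}{33}$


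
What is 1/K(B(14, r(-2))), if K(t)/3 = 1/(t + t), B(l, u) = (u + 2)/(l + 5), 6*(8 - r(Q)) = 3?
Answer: ⅓ ≈ 0.33333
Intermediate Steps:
r(Q) = 15/2 (r(Q) = 8 - ⅙*3 = 8 - ½ = 15/2)
B(l, u) = (2 + u)/(5 + l)
K(t) = 3/(2*t) (K(t) = 3/(t + t) = 3/((2*t)) = 3*(1/(2*t)) = 3/(2*t))
1/K(B(14, r(-2))) = 1/(3/(2*(((2 + 15/2)/(5 + 14))))) = 1/(3/(2*(((19/2)/19)))) = 1/(3/(2*(((1/19)*(19/2))))) = 1/(3/(2*(½))) = 1/((3/2)*2) = 1/3 = ⅓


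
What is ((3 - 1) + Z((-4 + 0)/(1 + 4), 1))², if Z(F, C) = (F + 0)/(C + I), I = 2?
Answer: 676/225 ≈ 3.0044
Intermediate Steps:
Z(F, C) = F/(2 + C) (Z(F, C) = (F + 0)/(C + 2) = F/(2 + C))
((3 - 1) + Z((-4 + 0)/(1 + 4), 1))² = ((3 - 1) + ((-4 + 0)/(1 + 4))/(2 + 1))² = (2 - 4/5/3)² = (2 - 4*⅕*(⅓))² = (2 - ⅘*⅓)² = (2 - 4/15)² = (26/15)² = 676/225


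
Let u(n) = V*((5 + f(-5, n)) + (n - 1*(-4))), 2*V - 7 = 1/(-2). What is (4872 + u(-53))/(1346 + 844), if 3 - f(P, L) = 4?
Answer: 6301/2920 ≈ 2.1579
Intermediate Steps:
f(P, L) = -1 (f(P, L) = 3 - 1*4 = 3 - 4 = -1)
V = 13/4 (V = 7/2 + (½)/(-2) = 7/2 + (½)*(-½) = 7/2 - ¼ = 13/4 ≈ 3.2500)
u(n) = 26 + 13*n/4 (u(n) = 13*((5 - 1) + (n - 1*(-4)))/4 = 13*(4 + (n + 4))/4 = 13*(4 + (4 + n))/4 = 13*(8 + n)/4 = 26 + 13*n/4)
(4872 + u(-53))/(1346 + 844) = (4872 + (26 + (13/4)*(-53)))/(1346 + 844) = (4872 + (26 - 689/4))/2190 = (4872 - 585/4)*(1/2190) = (18903/4)*(1/2190) = 6301/2920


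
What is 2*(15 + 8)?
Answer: 46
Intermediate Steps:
2*(15 + 8) = 2*23 = 46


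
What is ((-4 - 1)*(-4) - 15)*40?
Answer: 200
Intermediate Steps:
((-4 - 1)*(-4) - 15)*40 = (-5*(-4) - 15)*40 = (20 - 15)*40 = 5*40 = 200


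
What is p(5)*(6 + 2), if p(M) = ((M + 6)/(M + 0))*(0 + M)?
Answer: 88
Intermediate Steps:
p(M) = 6 + M (p(M) = ((6 + M)/M)*M = 6 + M)
p(5)*(6 + 2) = (6 + 5)*(6 + 2) = 11*8 = 88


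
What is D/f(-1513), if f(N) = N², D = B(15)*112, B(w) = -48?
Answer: -5376/2289169 ≈ -0.0023484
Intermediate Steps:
D = -5376 (D = -48*112 = -5376)
D/f(-1513) = -5376/((-1513)²) = -5376/2289169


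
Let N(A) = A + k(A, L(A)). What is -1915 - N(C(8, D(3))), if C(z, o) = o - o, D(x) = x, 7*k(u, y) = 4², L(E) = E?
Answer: -13421/7 ≈ -1917.3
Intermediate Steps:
k(u, y) = 16/7 (k(u, y) = (⅐)*4² = (⅐)*16 = 16/7)
C(z, o) = 0
N(A) = 16/7 + A (N(A) = A + 16/7 = 16/7 + A)
-1915 - N(C(8, D(3))) = -1915 - (16/7 + 0) = -1915 - 1*16/7 = -1915 - 16/7 = -13421/7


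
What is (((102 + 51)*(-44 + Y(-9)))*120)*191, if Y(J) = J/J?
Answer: -150790680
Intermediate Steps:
Y(J) = 1
(((102 + 51)*(-44 + Y(-9)))*120)*191 = (((102 + 51)*(-44 + 1))*120)*191 = ((153*(-43))*120)*191 = -6579*120*191 = -789480*191 = -150790680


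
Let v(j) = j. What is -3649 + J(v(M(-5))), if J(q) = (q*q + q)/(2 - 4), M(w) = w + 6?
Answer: -3650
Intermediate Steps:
M(w) = 6 + w
J(q) = -q/2 - q²/2 (J(q) = (q² + q)/(-2) = -(q + q²)/2 = -q/2 - q²/2)
-3649 + J(v(M(-5))) = -3649 - (6 - 5)*(1 + (6 - 5))/2 = -3649 - ½*1*(1 + 1) = -3649 - ½*1*2 = -3649 - 1 = -3650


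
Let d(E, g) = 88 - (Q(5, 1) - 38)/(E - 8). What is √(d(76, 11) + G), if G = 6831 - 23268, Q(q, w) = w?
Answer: I*√18898815/34 ≈ 127.86*I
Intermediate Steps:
G = -16437
d(E, g) = 88 + 37/(-8 + E) (d(E, g) = 88 - (1 - 38)/(E - 8) = 88 - (-37)/(-8 + E) = 88 + 37/(-8 + E))
√(d(76, 11) + G) = √((-667 + 88*76)/(-8 + 76) - 16437) = √((-667 + 6688)/68 - 16437) = √((1/68)*6021 - 16437) = √(6021/68 - 16437) = √(-1111695/68) = I*√18898815/34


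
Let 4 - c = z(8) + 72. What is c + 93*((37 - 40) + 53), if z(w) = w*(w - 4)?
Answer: 4550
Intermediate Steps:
z(w) = w*(-4 + w)
c = -100 (c = 4 - (8*(-4 + 8) + 72) = 4 - (8*4 + 72) = 4 - (32 + 72) = 4 - 1*104 = 4 - 104 = -100)
c + 93*((37 - 40) + 53) = -100 + 93*((37 - 40) + 53) = -100 + 93*(-3 + 53) = -100 + 93*50 = -100 + 4650 = 4550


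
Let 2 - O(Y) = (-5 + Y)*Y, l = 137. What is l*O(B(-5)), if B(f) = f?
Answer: -6576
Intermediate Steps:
O(Y) = 2 - Y*(-5 + Y) (O(Y) = 2 - (-5 + Y)*Y = 2 - Y*(-5 + Y))
l*O(B(-5)) = 137*(2 - 1*(-5)² + 5*(-5)) = 137*(2 - 1*25 - 25) = 137*(2 - 25 - 25) = 137*(-48) = -6576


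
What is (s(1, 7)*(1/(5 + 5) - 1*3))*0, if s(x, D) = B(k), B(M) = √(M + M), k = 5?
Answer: 0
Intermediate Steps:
B(M) = √2*√M (B(M) = √(2*M) = √2*√M)
s(x, D) = √10 (s(x, D) = √2*√5 = √10)
(s(1, 7)*(1/(5 + 5) - 1*3))*0 = (√10*(1/(5 + 5) - 1*3))*0 = (√10*(1/10 - 3))*0 = (√10*(⅒ - 3))*0 = (√10*(-29/10))*0 = -29*√10/10*0 = 0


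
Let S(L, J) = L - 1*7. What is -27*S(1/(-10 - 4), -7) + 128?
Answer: 4465/14 ≈ 318.93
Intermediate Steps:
S(L, J) = -7 + L (S(L, J) = L - 7 = -7 + L)
-27*S(1/(-10 - 4), -7) + 128 = -27*(-7 + 1/(-10 - 4)) + 128 = -27*(-7 + 1/(-14)) + 128 = -27*(-7 - 1/14) + 128 = -27*(-99/14) + 128 = 2673/14 + 128 = 4465/14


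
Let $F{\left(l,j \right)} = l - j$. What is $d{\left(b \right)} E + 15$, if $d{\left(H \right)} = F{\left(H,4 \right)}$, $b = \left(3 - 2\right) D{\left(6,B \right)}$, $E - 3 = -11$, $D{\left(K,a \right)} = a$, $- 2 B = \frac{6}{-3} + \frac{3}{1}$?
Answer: $51$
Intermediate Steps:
$B = - \frac{1}{2}$ ($B = - \frac{\frac{6}{-3} + \frac{3}{1}}{2} = - \frac{6 \left(- \frac{1}{3}\right) + 3 \cdot 1}{2} = - \frac{-2 + 3}{2} = \left(- \frac{1}{2}\right) 1 = - \frac{1}{2} \approx -0.5$)
$E = -8$ ($E = 3 - 11 = -8$)
$b = - \frac{1}{2}$ ($b = \left(3 - 2\right) \left(- \frac{1}{2}\right) = 1 \left(- \frac{1}{2}\right) = - \frac{1}{2} \approx -0.5$)
$d{\left(H \right)} = -4 + H$ ($d{\left(H \right)} = H - 4 = -4 + H$)
$d{\left(b \right)} E + 15 = \left(-4 - \frac{1}{2}\right) \left(-8\right) + 15 = \left(- \frac{9}{2}\right) \left(-8\right) + 15 = 36 + 15 = 51$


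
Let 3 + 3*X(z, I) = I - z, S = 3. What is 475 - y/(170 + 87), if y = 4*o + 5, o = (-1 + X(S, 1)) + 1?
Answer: 366230/771 ≈ 475.01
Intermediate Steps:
X(z, I) = -1 - z/3 + I/3 (X(z, I) = -1 + (I - z)/3 = -1 + (-z/3 + I/3) = -1 - z/3 + I/3)
o = -5/3 (o = (-1 + (-1 - ⅓*3 + (⅓)*1)) + 1 = (-1 + (-1 - 1 + ⅓)) + 1 = (-1 - 5/3) + 1 = -8/3 + 1 = -5/3 ≈ -1.6667)
y = -5/3 (y = 4*(-5/3) + 5 = -20/3 + 5 = -5/3 ≈ -1.6667)
475 - y/(170 + 87) = 475 - (-5)/(3*(170 + 87)) = 475 - (-5)/(3*257) = 475 - 1*(-5/771) = 475 + 5/771 = 366230/771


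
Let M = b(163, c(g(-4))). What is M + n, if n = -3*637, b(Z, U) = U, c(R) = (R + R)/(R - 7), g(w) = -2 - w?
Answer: -9559/5 ≈ -1911.8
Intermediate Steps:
c(R) = 2*R/(-7 + R) (c(R) = (2*R)/(-7 + R) = 2*R/(-7 + R))
n = -1911
M = -⅘ (M = 2*(-2 - 1*(-4))/(-7 + (-2 - 1*(-4))) = 2*(-2 + 4)/(-7 + (-2 + 4)) = 2*2/(-7 + 2) = 2*2/(-5) = 2*2*(-⅕) = -⅘ ≈ -0.80000)
M + n = -⅘ - 1911 = -9559/5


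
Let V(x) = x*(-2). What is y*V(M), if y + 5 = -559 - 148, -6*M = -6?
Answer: 1424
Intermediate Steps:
M = 1 (M = -1/6*(-6) = 1)
y = -712 (y = -5 + (-559 - 148) = -5 - 707 = -712)
V(x) = -2*x
y*V(M) = -(-1424) = -712*(-2) = 1424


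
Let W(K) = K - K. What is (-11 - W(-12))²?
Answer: 121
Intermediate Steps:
W(K) = 0
(-11 - W(-12))² = (-11 - 1*0)² = (-11 + 0)² = (-11)² = 121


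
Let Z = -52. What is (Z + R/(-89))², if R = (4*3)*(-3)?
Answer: 21086464/7921 ≈ 2662.1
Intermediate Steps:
R = -36 (R = 12*(-3) = -36)
(Z + R/(-89))² = (-52 - 36/(-89))² = (-52 - 36*(-1/89))² = (-52 + 36/89)² = (-4592/89)² = 21086464/7921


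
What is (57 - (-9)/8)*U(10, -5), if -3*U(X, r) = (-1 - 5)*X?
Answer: 2325/2 ≈ 1162.5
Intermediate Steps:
U(X, r) = 2*X (U(X, r) = -(-1 - 5)*X/3 = -(-2)*X = 2*X)
(57 - (-9)/8)*U(10, -5) = (57 - (-9)/8)*(2*10) = (57 - (-9)/8)*20 = (57 - 3*(-3/8))*20 = (57 + 9/8)*20 = (465/8)*20 = 2325/2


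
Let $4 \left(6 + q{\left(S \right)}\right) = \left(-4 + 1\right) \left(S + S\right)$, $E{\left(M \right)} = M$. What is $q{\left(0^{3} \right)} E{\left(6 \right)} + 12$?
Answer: $-24$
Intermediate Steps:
$q{\left(S \right)} = -6 - \frac{3 S}{2}$ ($q{\left(S \right)} = -6 + \frac{\left(-4 + 1\right) \left(S + S\right)}{4} = -6 + \frac{\left(-3\right) 2 S}{4} = -6 + \frac{\left(-6\right) S}{4} = -6 - \frac{3 S}{2}$)
$q{\left(0^{3} \right)} E{\left(6 \right)} + 12 = \left(-6 - \frac{3 \cdot 0^{3}}{2}\right) 6 + 12 = \left(-6 - 0\right) 6 + 12 = \left(-6 + 0\right) 6 + 12 = \left(-6\right) 6 + 12 = -36 + 12 = -24$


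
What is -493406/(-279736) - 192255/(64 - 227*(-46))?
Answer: -4049743437/244908868 ≈ -16.536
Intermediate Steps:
-493406/(-279736) - 192255/(64 - 227*(-46)) = -493406*(-1/279736) - 192255/(64 + 10442) = 246703/139868 - 192255/10506 = 246703/139868 - 192255*1/10506 = 246703/139868 - 64085/3502 = -4049743437/244908868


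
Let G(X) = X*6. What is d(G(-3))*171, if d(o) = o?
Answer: -3078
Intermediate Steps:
G(X) = 6*X
d(G(-3))*171 = (6*(-3))*171 = -18*171 = -3078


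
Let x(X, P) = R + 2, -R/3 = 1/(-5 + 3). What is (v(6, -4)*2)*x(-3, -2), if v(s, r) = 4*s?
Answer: 168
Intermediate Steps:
R = 3/2 (R = -3/(-5 + 3) = -3/(-2) = -3*(-1/2) = 3/2 ≈ 1.5000)
x(X, P) = 7/2 (x(X, P) = 3/2 + 2 = 7/2)
(v(6, -4)*2)*x(-3, -2) = ((4*6)*2)*(7/2) = (24*2)*(7/2) = 48*(7/2) = 168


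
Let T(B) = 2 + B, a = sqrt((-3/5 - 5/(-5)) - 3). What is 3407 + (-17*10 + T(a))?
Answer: 3239 + I*sqrt(65)/5 ≈ 3239.0 + 1.6125*I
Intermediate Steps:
a = I*sqrt(65)/5 (a = sqrt((-3*1/5 - 5*(-1/5)) - 3) = sqrt((-3/5 + 1) - 3) = sqrt(2/5 - 3) = sqrt(-13/5) = I*sqrt(65)/5 ≈ 1.6125*I)
3407 + (-17*10 + T(a)) = 3407 + (-17*10 + (2 + I*sqrt(65)/5)) = 3407 + (-170 + (2 + I*sqrt(65)/5)) = 3407 + (-168 + I*sqrt(65)/5) = 3239 + I*sqrt(65)/5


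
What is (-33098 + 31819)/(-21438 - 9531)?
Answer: 1279/30969 ≈ 0.041299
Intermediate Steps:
(-33098 + 31819)/(-21438 - 9531) = -1279/(-30969) = -1279*(-1/30969) = 1279/30969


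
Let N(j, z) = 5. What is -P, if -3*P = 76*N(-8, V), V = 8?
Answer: 380/3 ≈ 126.67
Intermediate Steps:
P = -380/3 (P = -76*5/3 = -⅓*380 = -380/3 ≈ -126.67)
-P = -1*(-380/3) = 380/3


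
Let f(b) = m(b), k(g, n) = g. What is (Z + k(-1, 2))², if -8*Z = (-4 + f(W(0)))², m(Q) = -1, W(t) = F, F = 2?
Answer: 1089/64 ≈ 17.016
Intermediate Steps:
W(t) = 2
f(b) = -1
Z = -25/8 (Z = -(-4 - 1)²/8 = -⅛*(-5)² = -⅛*25 = -25/8 ≈ -3.1250)
(Z + k(-1, 2))² = (-25/8 - 1)² = (-33/8)² = 1089/64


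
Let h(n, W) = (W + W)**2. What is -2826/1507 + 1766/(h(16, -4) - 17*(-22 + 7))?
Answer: 159988/43703 ≈ 3.6608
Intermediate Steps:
h(n, W) = 4*W**2 (h(n, W) = (2*W)**2 = 4*W**2)
-2826/1507 + 1766/(h(16, -4) - 17*(-22 + 7)) = -2826/1507 + 1766/(4*(-4)**2 - 17*(-22 + 7)) = -2826*1/1507 + 1766/(4*16 - 17*(-15)) = -2826/1507 + 1766/(64 + 255) = -2826/1507 + 1766/319 = 159988/43703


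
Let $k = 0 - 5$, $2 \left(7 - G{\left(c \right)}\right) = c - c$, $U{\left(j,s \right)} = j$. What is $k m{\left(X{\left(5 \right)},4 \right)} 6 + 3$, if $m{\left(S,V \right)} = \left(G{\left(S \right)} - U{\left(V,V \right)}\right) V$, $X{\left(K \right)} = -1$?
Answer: $-357$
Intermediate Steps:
$G{\left(c \right)} = 7$ ($G{\left(c \right)} = 7 - \frac{c - c}{2} = 7 - 0 = 7 + 0 = 7$)
$k = -5$ ($k = 0 - 5 = -5$)
$m{\left(S,V \right)} = V \left(7 - V\right)$ ($m{\left(S,V \right)} = \left(7 - V\right) V = V \left(7 - V\right)$)
$k m{\left(X{\left(5 \right)},4 \right)} 6 + 3 = - 5 \cdot 4 \left(7 - 4\right) 6 + 3 = - 5 \cdot 4 \cdot 3 \cdot 6 + 3 = - 5 \cdot 12 \cdot 6 + 3 = \left(-5\right) 72 + 3 = -360 + 3 = -357$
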